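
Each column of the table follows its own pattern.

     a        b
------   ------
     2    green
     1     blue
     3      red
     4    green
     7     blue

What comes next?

Column a: each term is the sum of the two before it; 2, 1, 3, 4, 7 → 11.
Column b: green, blue, red, green, blue → red (repeats green → blue → red).
Putting it together: 11  red.

11  red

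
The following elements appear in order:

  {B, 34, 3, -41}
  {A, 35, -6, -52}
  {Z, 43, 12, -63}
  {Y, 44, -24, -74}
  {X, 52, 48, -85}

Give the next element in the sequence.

{W, 53, -96, -96}

Letter — letters move back 1 place in the alphabet, wrapping A→Z: B, A, Z, Y, X → W.
For the second coordinate, alternating steps +1, +8, +1, +8, …: 34, 35, 43, 44, 52 → 53.
Third coordinate: 3, -6, 12, -24, 48 → -96 (×(-2) each step).
Fourth coordinate goes -41, -52, -63, -74, -85 → -96 (−11 each step).
Combining the parts gives {W, 53, -96, -96}.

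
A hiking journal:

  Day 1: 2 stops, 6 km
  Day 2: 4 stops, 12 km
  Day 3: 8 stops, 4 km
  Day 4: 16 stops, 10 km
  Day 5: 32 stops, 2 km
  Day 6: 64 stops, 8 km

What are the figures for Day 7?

Stops: ×2 each step, so 2, 4, 8, 16, 32, 64 → 128.
Km: alternating steps +6, −8, +6, −8, …; 6, 12, 4, 10, 2, 8 → 0.
So the next row is 128 stops, 0 km.

128 stops, 0 km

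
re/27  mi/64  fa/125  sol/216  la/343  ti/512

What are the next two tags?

Note: re, mi, fa, sol, la, ti → do → re (runs through the solfège scale do→ti).
Second component — perfect cubes: 3³, 4³, 5³, …: 27, 64, 125, 216, 343, 512 → 729 → 1000.
Putting the parts together: do/729 and then re/1000.

do/729, re/1000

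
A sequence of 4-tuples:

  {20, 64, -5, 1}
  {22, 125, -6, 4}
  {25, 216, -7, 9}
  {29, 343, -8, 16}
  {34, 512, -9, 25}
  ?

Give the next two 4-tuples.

First entry — differences are 2, 3, 4, … (increasing by 1 each time): 20, 22, 25, 29, 34 → 40 → 47.
Second entry: perfect cubes: 4³, 5³, 6³, …, so 64, 125, 216, 343, 512 → 729 → 1000.
For the third entry, −1 each step: -5, -6, -7, -8, -9 → -10 → -11.
Fourth entry — perfect squares: 1², 2², 3², …: 1, 4, 9, 16, 25 → 36 → 49.
Putting the parts together: {40, 729, -10, 36} and then {47, 1000, -11, 49}.

{40, 729, -10, 36}, {47, 1000, -11, 49}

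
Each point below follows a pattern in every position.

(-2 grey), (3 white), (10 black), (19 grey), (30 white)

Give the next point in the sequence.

First value: differences are 5, 7, 9, … (increasing by 2 each time); -2, 3, 10, 19, 30 → 43.
Shade — repeats grey → white → black: grey, white, black, grey, white → black.
Putting it together: (43 black).

(43 black)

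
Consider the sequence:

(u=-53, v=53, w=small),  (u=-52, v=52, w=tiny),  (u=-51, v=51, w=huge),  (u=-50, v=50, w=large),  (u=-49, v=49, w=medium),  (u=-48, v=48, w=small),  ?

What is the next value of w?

tiny

W goes small, tiny, huge, large, medium, small → tiny (repeats small → tiny → huge → large → medium).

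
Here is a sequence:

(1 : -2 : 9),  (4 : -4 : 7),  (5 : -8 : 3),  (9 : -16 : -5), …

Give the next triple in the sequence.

(14 : -32 : -21)

For the first slot, each term is the sum of the two before it: 1, 4, 5, 9 → 14.
Second slot — ×2 each step: -2, -4, -8, -16 → -32.
Third slot: always 11 more than the second slot, so 9, 7, 3, -5 → -21.
Combining the parts gives (14 : -32 : -21).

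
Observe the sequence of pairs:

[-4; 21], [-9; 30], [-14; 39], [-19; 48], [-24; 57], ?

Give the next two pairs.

First coordinate — −5 each step: -4, -9, -14, -19, -24 → -29 → -34.
Second coordinate: +9 each step; 21, 30, 39, 48, 57 → 66 → 75.
So the next two pairs are [-29; 66] and [-34; 75].

[-29; 66], [-34; 75]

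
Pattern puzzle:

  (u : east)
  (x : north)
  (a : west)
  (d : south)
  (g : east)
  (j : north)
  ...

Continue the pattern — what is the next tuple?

(m : west)

Letter: u, x, a, d, g, j → m (letters move forward 3 places in the alphabet, wrapping Z→A).
Direction: repeats east → north → west → south; east, north, west, south, east, north → west.
Putting it together: (m : west).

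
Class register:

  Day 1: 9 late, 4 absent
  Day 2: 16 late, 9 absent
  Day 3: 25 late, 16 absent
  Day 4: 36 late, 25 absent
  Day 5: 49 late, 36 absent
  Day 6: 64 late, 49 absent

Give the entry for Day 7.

Late — perfect squares: 3², 4², 5², …: 9, 16, 25, 36, 49, 64 → 81.
Absent — perfect squares: 2², 3², 4², …: 4, 9, 16, 25, 36, 49 → 64.
Combining the parts gives 81 late, 64 absent.

81 late, 64 absent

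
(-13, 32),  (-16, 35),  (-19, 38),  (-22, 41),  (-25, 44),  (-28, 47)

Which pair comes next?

For the first entry, −3 each step: -13, -16, -19, -22, -25, -28 → -31.
Second entry: +3 each step, so 32, 35, 38, 41, 44, 47 → 50.
So the next pair is (-31, 50).

(-31, 50)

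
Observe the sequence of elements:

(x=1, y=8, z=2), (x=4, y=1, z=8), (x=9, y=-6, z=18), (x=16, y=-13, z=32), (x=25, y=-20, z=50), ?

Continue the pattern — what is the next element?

(x=36, y=-27, z=72)

X: 1, 4, 9, 16, 25 → 36 (perfect squares: 1², 2², 3², …).
Y: −7 each step, so 8, 1, -6, -13, -20 → -27.
Z — always 2 × the x: 2, 8, 18, 32, 50 → 72.
So the next element is (x=36, y=-27, z=72).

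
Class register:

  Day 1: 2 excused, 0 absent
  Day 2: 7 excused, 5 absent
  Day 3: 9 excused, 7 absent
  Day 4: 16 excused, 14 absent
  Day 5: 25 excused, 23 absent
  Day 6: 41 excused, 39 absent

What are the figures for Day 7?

Excused: each term is the sum of the two before it; 2, 7, 9, 16, 25, 41 → 66.
For the absent, always 2 less than the excused: 0, 5, 7, 14, 23, 39 → 64.
Putting it together: 66 excused, 64 absent.

66 excused, 64 absent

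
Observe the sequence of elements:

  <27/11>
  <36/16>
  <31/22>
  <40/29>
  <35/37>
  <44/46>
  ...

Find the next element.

<39/56>

First part — alternating steps +9, −5, +9, −5, …: 27, 36, 31, 40, 35, 44 → 39.
Second part: 11, 16, 22, 29, 37, 46 → 56 (differences are 5, 6, 7, … (increasing by 1 each time)).
Combining the parts gives <39/56>.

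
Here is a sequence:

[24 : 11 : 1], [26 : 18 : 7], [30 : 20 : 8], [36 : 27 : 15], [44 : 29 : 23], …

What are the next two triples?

For the first coordinate, differences are 2, 4, 6, … (increasing by 2 each time): 24, 26, 30, 36, 44 → 54 → 66.
Second coordinate: alternating steps +7, +2, +7, +2, …, so 11, 18, 20, 27, 29 → 36 → 38.
Third coordinate: 1, 7, 8, 15, 23 → 38 → 61 (each term is the sum of the two before it).
Putting the parts together: [54 : 36 : 38] and then [66 : 38 : 61].

[54 : 36 : 38], [66 : 38 : 61]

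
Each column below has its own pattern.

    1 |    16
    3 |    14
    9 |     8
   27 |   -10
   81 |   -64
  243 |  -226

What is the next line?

First component: ×3 each step; 1, 3, 9, 27, 81, 243 → 729.
Second component: together with the first component always sums to 17; 16, 14, 8, -10, -64, -226 → -712.
So the next line is 729  -712.

729  -712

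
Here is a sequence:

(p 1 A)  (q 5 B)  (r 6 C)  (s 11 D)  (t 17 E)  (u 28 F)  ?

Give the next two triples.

(v 45 G), (w 73 H)

First letter goes p, q, r, s, t, u → v → w (letters move forward 1 place in the alphabet).
Second entry: each term is the sum of the two before it; 1, 5, 6, 11, 17, 28 → 45 → 73.
Second letter: A, B, C, D, E, F → G → H (letters move forward 1 place in the alphabet).
So the next two triples are (v 45 G) and (w 73 H).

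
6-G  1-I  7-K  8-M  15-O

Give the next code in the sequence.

23-Q

First component: each term is the sum of the two before it, so 6, 1, 7, 8, 15 → 23.
Letter: letters move forward 2 places in the alphabet; G, I, K, M, O → Q.
Combining the parts gives 23-Q.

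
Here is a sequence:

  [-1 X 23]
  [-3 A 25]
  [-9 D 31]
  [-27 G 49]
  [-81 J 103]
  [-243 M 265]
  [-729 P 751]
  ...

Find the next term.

[-2187 S 2209]

First slot goes -1, -3, -9, -27, -81, -243, -729 → -2187 (×3 each step).
Letter: letters move forward 3 places in the alphabet, wrapping Z→A; X, A, D, G, J, M, P → S.
Third slot goes 23, 25, 31, 49, 103, 265, 751 → 2209 (together with the first slot always sums to 22).
Combining the parts gives [-2187 S 2209].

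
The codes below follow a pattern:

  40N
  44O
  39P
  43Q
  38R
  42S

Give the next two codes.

First component goes 40, 44, 39, 43, 38, 42 → 37 → 41 (alternating steps +4, −5, +4, −5, …).
Letter goes N, O, P, Q, R, S → T → U (letters move forward 1 place in the alphabet).
So the next two codes are 37T and 41U.

37T, 41U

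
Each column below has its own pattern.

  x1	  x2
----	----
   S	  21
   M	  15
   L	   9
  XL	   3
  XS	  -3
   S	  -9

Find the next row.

M  -15

Column x1: repeats S → M → L → XL → XS, so S, M, L, XL, XS, S → M.
Column x2: 21, 15, 9, 3, -3, -9 → -15 (−6 each step).
Combining the parts gives M  -15.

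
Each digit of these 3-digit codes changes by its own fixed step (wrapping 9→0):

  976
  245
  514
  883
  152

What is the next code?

421

For the first digit, +3 each step, mod 10: 9, 2, 5, 8, 1 → 4.
Second digit — −3 each step, mod 10: 7, 4, 1, 8, 5 → 2.
Third digit — −1 each step, mod 10: 6, 5, 4, 3, 2 → 1.
Combining the parts gives 421.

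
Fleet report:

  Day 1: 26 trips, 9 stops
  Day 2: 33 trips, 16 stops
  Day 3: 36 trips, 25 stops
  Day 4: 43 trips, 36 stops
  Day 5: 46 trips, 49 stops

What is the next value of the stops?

64

For the trips, alternating steps +7, +3, +7, +3, …: 26, 33, 36, 43, 46 → 53.
Stops: perfect squares: 3², 4², 5², …, so 9, 16, 25, 36, 49 → 64.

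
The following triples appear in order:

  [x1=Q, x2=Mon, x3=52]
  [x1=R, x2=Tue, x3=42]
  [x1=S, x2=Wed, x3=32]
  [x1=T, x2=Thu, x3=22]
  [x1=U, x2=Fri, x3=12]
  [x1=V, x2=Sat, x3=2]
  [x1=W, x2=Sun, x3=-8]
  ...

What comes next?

[x1=X, x2=Mon, x3=-18]

X1: Q, R, S, T, U, V, W → X (letters move forward 1 place in the alphabet).
X2 goes Mon, Tue, Wed, Thu, Fri, Sat, Sun → Mon (runs through the weekdays Mon→Sun).
X3 goes 52, 42, 32, 22, 12, 2, -8 → -18 (−10 each step).
Putting it together: [x1=X, x2=Mon, x3=-18].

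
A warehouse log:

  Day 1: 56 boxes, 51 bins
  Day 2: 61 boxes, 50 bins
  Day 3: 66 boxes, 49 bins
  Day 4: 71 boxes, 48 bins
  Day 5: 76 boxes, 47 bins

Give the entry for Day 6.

Boxes: 56, 61, 66, 71, 76 → 81 (+5 each step).
Bins: 51, 50, 49, 48, 47 → 46 (−1 each step).
So the next record is 81 boxes, 46 bins.

81 boxes, 46 bins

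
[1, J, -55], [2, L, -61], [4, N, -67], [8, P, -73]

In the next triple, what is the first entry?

First entry: ×2 each step; 1, 2, 4, 8 → 16.

16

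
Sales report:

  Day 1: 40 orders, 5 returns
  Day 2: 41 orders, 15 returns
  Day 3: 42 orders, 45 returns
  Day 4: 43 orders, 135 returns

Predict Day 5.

Orders: +1 each step, so 40, 41, 42, 43 → 44.
For the returns, ×3 each step: 5, 15, 45, 135 → 405.
So the next row is 44 orders, 405 returns.

44 orders, 405 returns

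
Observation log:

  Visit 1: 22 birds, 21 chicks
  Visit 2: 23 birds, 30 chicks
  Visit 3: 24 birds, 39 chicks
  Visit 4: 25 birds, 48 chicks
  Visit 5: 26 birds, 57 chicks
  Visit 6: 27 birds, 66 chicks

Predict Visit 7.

Birds — +1 each step: 22, 23, 24, 25, 26, 27 → 28.
Chicks — +9 each step: 21, 30, 39, 48, 57, 66 → 75.
So the next line is 28 birds, 75 chicks.

28 birds, 75 chicks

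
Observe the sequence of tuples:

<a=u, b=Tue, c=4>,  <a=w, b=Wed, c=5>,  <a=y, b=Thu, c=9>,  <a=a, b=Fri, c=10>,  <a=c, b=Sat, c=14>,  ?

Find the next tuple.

A: letters move forward 2 places in the alphabet, wrapping Z→A; u, w, y, a, c → e.
B: runs through the weekdays Mon→Sun, so Tue, Wed, Thu, Fri, Sat → Sun.
For the c, alternating steps +1, +4, +1, +4, …: 4, 5, 9, 10, 14 → 15.
So the next tuple is <a=e, b=Sun, c=15>.

<a=e, b=Sun, c=15>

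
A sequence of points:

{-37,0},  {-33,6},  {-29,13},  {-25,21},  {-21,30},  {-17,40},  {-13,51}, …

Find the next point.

{-9,63}

First slot: +4 each step; -37, -33, -29, -25, -21, -17, -13 → -9.
For the second slot, differences are 6, 7, 8, … (increasing by 1 each time): 0, 6, 13, 21, 30, 40, 51 → 63.
So the next point is {-9,63}.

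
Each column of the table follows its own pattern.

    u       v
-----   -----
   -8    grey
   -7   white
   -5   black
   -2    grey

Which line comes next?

2  white

For the column u, differences are 1, 2, 3, … (increasing by 1 each time): -8, -7, -5, -2 → 2.
Column v: repeats grey → white → black, so grey, white, black, grey → white.
Putting it together: 2  white.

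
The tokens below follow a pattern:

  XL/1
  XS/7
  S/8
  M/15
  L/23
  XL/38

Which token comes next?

XS/61

Size goes XL, XS, S, M, L, XL → XS (repeats XL → XS → S → M → L).
Second component — each term is the sum of the two before it: 1, 7, 8, 15, 23, 38 → 61.
Combining the parts gives XS/61.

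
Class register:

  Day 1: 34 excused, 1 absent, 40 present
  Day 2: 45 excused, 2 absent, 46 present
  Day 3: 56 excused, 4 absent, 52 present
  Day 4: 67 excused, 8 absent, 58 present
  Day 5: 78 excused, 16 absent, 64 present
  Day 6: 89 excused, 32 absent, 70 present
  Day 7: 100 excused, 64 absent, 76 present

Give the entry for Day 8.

111 excused, 128 absent, 82 present

For the excused, +11 each step: 34, 45, 56, 67, 78, 89, 100 → 111.
For the absent, ×2 each step: 1, 2, 4, 8, 16, 32, 64 → 128.
Present: 40, 46, 52, 58, 64, 70, 76 → 82 (+6 each step).
Putting it together: 111 excused, 128 absent, 82 present.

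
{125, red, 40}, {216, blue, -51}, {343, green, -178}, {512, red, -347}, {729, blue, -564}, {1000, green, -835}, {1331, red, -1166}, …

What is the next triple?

First entry — perfect cubes: 5³, 6³, 7³, …: 125, 216, 343, 512, 729, 1000, 1331 → 1728.
Colour: repeats red → blue → green, so red, blue, green, red, blue, green, red → blue.
Third entry: 40, -51, -178, -347, -564, -835, -1166 → -1563 (together with the first entry always sums to 165).
So the next triple is {1728, blue, -1563}.

{1728, blue, -1563}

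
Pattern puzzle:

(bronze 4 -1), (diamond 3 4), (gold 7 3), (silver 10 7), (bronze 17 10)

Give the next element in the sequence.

Rank — repeats bronze → diamond → gold → silver: bronze, diamond, gold, silver, bronze → diamond.
Second part: 4, 3, 7, 10, 17 → 27 (each term is the sum of the two before it).
Third part: always the previous value of the second part; -1, 4, 3, 7, 10 → 17.
Putting it together: (diamond 27 17).

(diamond 27 17)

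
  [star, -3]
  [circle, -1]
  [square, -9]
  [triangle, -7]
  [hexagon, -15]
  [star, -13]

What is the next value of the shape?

circle

Shape: star, circle, square, triangle, hexagon, star → circle (repeats star → circle → square → triangle → hexagon).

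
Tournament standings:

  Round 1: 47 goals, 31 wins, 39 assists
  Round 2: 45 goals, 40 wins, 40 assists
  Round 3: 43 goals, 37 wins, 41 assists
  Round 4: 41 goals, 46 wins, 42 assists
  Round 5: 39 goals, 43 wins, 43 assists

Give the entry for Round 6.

For the goals, −2 each step: 47, 45, 43, 41, 39 → 37.
Wins: alternating steps +9, −3, +9, −3, …; 31, 40, 37, 46, 43 → 52.
Assists goes 39, 40, 41, 42, 43 → 44 (+1 each step).
Putting it together: 37 goals, 52 wins, 44 assists.

37 goals, 52 wins, 44 assists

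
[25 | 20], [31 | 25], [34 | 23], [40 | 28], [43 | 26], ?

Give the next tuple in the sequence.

First component: alternating steps +6, +3, +6, +3, …, so 25, 31, 34, 40, 43 → 49.
Second component: alternating steps +5, −2, +5, −2, …; 20, 25, 23, 28, 26 → 31.
Combining the parts gives [49 | 31].

[49 | 31]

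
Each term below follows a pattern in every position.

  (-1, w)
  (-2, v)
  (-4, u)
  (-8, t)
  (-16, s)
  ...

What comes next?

(-32, r)

For the first slot, ×2 each step: -1, -2, -4, -8, -16 → -32.
Letter: letters move back 1 place in the alphabet; w, v, u, t, s → r.
Putting it together: (-32, r).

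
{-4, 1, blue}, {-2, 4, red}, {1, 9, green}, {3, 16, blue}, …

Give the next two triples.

{6, 25, red}, {8, 36, green}

For the first component, alternating steps +2, +3, +2, +3, …: -4, -2, 1, 3 → 6 → 8.
Second component: perfect squares: 1², 2², 3², …; 1, 4, 9, 16 → 25 → 36.
Colour: repeats blue → red → green, so blue, red, green, blue → red → green.
Putting the parts together: {6, 25, red} and then {8, 36, green}.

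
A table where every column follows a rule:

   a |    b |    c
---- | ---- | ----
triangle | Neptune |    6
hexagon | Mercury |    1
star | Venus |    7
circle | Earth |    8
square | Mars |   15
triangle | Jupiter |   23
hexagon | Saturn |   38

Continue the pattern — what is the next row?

star  Uranus  61

Column a: triangle, hexagon, star, circle, square, triangle, hexagon → star (repeats triangle → hexagon → star → circle → square).
Column b: runs through the planets Mercury→Neptune, so Neptune, Mercury, Venus, Earth, Mars, Jupiter, Saturn → Uranus.
Column c — each term is the sum of the two before it: 6, 1, 7, 8, 15, 23, 38 → 61.
So the next row is star  Uranus  61.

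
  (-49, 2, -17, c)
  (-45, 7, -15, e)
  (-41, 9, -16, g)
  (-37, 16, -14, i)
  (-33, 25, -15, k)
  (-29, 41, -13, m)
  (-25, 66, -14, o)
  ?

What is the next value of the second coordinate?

107

For the second coordinate, each term is the sum of the two before it: 2, 7, 9, 16, 25, 41, 66 → 107.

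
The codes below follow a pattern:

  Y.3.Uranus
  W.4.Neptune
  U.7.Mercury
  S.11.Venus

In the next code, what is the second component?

18

Second component goes 3, 4, 7, 11 → 18 (each term is the sum of the two before it).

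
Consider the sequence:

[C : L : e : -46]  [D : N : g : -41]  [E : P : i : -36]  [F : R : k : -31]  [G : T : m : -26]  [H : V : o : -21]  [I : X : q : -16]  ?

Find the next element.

[J : Z : s : -11]

First letter goes C, D, E, F, G, H, I → J (letters move forward 1 place in the alphabet).
Second letter goes L, N, P, R, T, V, X → Z (letters move forward 2 places in the alphabet).
Third letter — letters move forward 2 places in the alphabet: e, g, i, k, m, o, q → s.
Fourth component goes -46, -41, -36, -31, -26, -21, -16 → -11 (+5 each step).
Combining the parts gives [J : Z : s : -11].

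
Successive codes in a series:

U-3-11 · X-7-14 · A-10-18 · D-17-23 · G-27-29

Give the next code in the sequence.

Letter — letters move forward 3 places in the alphabet, wrapping Z→A: U, X, A, D, G → J.
For the second component, each term is the sum of the two before it: 3, 7, 10, 17, 27 → 44.
For the third component, differences are 3, 4, 5, … (increasing by 1 each time): 11, 14, 18, 23, 29 → 36.
So the next code is J-44-36.

J-44-36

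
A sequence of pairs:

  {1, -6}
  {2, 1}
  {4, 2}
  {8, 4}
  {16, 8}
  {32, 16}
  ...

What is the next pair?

First entry — ×2 each step: 1, 2, 4, 8, 16, 32 → 64.
For the second entry, always the previous value of the first entry: -6, 1, 2, 4, 8, 16 → 32.
Combining the parts gives {64, 32}.

{64, 32}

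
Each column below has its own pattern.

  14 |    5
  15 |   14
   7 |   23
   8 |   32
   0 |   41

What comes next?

First component: 14, 15, 7, 8, 0 → 1 (alternating steps +1, −8, +1, −8, …).
Second component — +9 each step: 5, 14, 23, 32, 41 → 50.
Putting it together: 1  50.

1  50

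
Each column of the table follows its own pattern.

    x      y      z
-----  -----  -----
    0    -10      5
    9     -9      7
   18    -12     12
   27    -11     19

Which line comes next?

For the column x, +9 each step: 0, 9, 18, 27 → 36.
Column y: alternating steps +1, −3, +1, −3, …; -10, -9, -12, -11 → -14.
Column z: 5, 7, 12, 19 → 31 (each term is the sum of the two before it).
Combining the parts gives 36  -14  31.

36  -14  31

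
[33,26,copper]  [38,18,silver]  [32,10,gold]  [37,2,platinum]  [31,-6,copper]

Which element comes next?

First coordinate goes 33, 38, 32, 37, 31 → 36 (alternating steps +5, −6, +5, −6, …).
Second coordinate: 26, 18, 10, 2, -6 → -14 (−8 each step).
For the metal, repeats copper → silver → gold → platinum: copper, silver, gold, platinum, copper → silver.
So the next element is [36,-14,silver].

[36,-14,silver]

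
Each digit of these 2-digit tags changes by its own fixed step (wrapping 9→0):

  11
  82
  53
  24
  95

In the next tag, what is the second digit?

Second digit: 1, 2, 3, 4, 5 → 6 (+1 each step, mod 10).

6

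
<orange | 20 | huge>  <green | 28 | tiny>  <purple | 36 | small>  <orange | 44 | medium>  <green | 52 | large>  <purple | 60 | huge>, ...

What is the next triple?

Colour: repeats orange → green → purple, so orange, green, purple, orange, green, purple → orange.
Second coordinate goes 20, 28, 36, 44, 52, 60 → 68 (+8 each step).
Size: repeats huge → tiny → small → medium → large, so huge, tiny, small, medium, large, huge → tiny.
So the next triple is <orange | 68 | tiny>.

<orange | 68 | tiny>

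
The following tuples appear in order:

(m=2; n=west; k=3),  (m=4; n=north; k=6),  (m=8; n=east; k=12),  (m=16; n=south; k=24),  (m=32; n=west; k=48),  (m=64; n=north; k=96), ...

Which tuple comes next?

M: 2, 4, 8, 16, 32, 64 → 128 (×2 each step).
N: repeats west → north → east → south; west, north, east, south, west, north → east.
K — ×2 each step: 3, 6, 12, 24, 48, 96 → 192.
Combining the parts gives (m=128; n=east; k=192).

(m=128; n=east; k=192)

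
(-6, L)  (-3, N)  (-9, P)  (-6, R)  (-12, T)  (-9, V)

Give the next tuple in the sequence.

For the first part, alternating steps +3, −6, +3, −6, …: -6, -3, -9, -6, -12, -9 → -15.
Letter: letters move forward 2 places in the alphabet; L, N, P, R, T, V → X.
Putting it together: (-15, X).

(-15, X)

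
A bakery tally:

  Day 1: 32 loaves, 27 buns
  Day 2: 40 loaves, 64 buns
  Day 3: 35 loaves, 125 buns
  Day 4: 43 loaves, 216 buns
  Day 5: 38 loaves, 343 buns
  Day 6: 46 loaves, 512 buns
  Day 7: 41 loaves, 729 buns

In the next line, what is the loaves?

Loaves: alternating steps +8, −5, +8, −5, …; 32, 40, 35, 43, 38, 46, 41 → 49.

49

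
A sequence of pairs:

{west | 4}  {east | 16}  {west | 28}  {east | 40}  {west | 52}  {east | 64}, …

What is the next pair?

{west | 76}

Direction: west, east, west, east, west, east → west (alternates west ↔ east).
Second component: +12 each step; 4, 16, 28, 40, 52, 64 → 76.
Combining the parts gives {west | 76}.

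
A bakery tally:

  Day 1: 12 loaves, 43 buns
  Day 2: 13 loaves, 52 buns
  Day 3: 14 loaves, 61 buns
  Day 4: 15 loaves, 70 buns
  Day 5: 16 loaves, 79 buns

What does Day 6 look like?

17 loaves, 88 buns

Loaves — +1 each step: 12, 13, 14, 15, 16 → 17.
Buns: 43, 52, 61, 70, 79 → 88 (+9 each step).
Putting it together: 17 loaves, 88 buns.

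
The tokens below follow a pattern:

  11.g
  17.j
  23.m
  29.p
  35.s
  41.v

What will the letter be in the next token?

y

Letter: g, j, m, p, s, v → y (letters move forward 3 places in the alphabet).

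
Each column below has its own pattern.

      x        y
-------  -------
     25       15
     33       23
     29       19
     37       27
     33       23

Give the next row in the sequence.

Column x: alternating steps +8, −4, +8, −4, …; 25, 33, 29, 37, 33 → 41.
Column y: always 10 less than the column x; 15, 23, 19, 27, 23 → 31.
So the next row is 41  31.

41  31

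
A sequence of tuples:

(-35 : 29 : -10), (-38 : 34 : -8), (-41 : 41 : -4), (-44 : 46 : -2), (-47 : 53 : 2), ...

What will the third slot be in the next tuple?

4

Third slot: -10, -8, -4, -2, 2 → 4 (alternating steps +2, +4, +2, +4, …).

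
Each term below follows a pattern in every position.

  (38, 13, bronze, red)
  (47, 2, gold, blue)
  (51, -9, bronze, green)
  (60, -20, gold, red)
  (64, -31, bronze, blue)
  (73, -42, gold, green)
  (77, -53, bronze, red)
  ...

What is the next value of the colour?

For the colour, repeats red → blue → green: red, blue, green, red, blue, green, red → blue.

blue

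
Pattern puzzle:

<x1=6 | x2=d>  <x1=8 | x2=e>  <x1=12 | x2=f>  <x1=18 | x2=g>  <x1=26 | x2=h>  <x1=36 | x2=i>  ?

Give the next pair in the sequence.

X1: 6, 8, 12, 18, 26, 36 → 48 (differences are 2, 4, 6, … (increasing by 2 each time)).
X2: d, e, f, g, h, i → j (letters move forward 1 place in the alphabet).
Combining the parts gives <x1=48 | x2=j>.

<x1=48 | x2=j>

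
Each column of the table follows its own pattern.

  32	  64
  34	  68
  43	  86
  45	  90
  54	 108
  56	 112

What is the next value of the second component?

130

For the first component, alternating steps +2, +9, +2, +9, …: 32, 34, 43, 45, 54, 56 → 65.
Second component: always 2 × the first component; 64, 68, 86, 90, 108, 112 → 130.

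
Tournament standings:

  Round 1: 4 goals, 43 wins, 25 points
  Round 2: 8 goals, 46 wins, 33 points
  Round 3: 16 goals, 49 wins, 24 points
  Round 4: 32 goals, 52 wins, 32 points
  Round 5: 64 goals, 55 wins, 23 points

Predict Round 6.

Goals: ×2 each step, so 4, 8, 16, 32, 64 → 128.
Wins: +3 each step; 43, 46, 49, 52, 55 → 58.
Points: alternating steps +8, −9, +8, −9, …, so 25, 33, 24, 32, 23 → 31.
Combining the parts gives 128 goals, 58 wins, 31 points.

128 goals, 58 wins, 31 points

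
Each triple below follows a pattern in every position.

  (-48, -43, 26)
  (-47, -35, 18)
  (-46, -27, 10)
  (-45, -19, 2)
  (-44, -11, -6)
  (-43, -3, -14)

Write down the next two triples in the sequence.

(-42, 5, -22), (-41, 13, -30)

First coordinate: -48, -47, -46, -45, -44, -43 → -42 → -41 (+1 each step).
For the second coordinate, +8 each step: -43, -35, -27, -19, -11, -3 → 5 → 13.
Third coordinate: 26, 18, 10, 2, -6, -14 → -22 → -30 (−8 each step).
So the next two triples are (-42, 5, -22) and (-41, 13, -30).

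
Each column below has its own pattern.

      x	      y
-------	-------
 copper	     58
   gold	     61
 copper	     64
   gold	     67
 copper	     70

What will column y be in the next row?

For the column y, +3 each step: 58, 61, 64, 67, 70 → 73.

73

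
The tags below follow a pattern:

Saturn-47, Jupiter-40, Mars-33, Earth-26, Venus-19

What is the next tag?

Planet: runs backward through the planets Mercury→Neptune, so Saturn, Jupiter, Mars, Earth, Venus → Mercury.
Second component — −7 each step: 47, 40, 33, 26, 19 → 12.
Putting it together: Mercury-12.

Mercury-12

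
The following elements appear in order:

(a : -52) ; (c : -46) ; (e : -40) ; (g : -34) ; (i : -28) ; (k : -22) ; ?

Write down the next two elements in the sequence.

Letter — letters move forward 2 places in the alphabet: a, c, e, g, i, k → m → o.
Second coordinate — +6 each step: -52, -46, -40, -34, -28, -22 → -16 → -10.
So the next two elements are (m : -16) and (o : -10).

(m : -16), (o : -10)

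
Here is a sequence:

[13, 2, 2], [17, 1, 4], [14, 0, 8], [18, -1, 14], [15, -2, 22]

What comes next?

[19, -3, 32]

First coordinate: alternating steps +4, −3, +4, −3, …; 13, 17, 14, 18, 15 → 19.
Second coordinate: −1 each step; 2, 1, 0, -1, -2 → -3.
Third coordinate: 2, 4, 8, 14, 22 → 32 (differences are 2, 4, 6, … (increasing by 2 each time)).
Putting it together: [19, -3, 32].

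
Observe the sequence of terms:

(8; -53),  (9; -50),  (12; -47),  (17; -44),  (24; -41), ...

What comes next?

(33; -38)

First entry: differences are 1, 3, 5, … (increasing by 2 each time), so 8, 9, 12, 17, 24 → 33.
For the second entry, +3 each step: -53, -50, -47, -44, -41 → -38.
So the next term is (33; -38).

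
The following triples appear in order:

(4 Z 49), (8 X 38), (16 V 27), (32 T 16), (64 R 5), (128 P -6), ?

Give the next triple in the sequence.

(256 N -17)

First coordinate — ×2 each step: 4, 8, 16, 32, 64, 128 → 256.
Letter: letters move back 2 places in the alphabet; Z, X, V, T, R, P → N.
Third coordinate: −11 each step, so 49, 38, 27, 16, 5, -6 → -17.
Putting it together: (256 N -17).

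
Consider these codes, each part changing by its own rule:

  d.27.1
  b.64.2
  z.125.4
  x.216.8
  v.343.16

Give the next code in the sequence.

t.512.32

Letter: letters move back 2 places in the alphabet, wrapping A→Z, so d, b, z, x, v → t.
Second component: perfect cubes: 3³, 4³, 5³, …; 27, 64, 125, 216, 343 → 512.
Third component — ×2 each step: 1, 2, 4, 8, 16 → 32.
So the next code is t.512.32.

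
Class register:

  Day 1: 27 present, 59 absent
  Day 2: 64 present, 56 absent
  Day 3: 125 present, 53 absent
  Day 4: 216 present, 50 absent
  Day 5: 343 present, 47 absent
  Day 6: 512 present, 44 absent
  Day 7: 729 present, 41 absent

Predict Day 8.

Present — perfect cubes: 3³, 4³, 5³, …: 27, 64, 125, 216, 343, 512, 729 → 1000.
Absent goes 59, 56, 53, 50, 47, 44, 41 → 38 (−3 each step).
Putting it together: 1000 present, 38 absent.

1000 present, 38 absent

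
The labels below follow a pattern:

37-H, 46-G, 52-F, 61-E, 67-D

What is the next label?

76-C

First component: alternating steps +9, +6, +9, +6, …; 37, 46, 52, 61, 67 → 76.
For the letter, letters move back 1 place in the alphabet: H, G, F, E, D → C.
So the next label is 76-C.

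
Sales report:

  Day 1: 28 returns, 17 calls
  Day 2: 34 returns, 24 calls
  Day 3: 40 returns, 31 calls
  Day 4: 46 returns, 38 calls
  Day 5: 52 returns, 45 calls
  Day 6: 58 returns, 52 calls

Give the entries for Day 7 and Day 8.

64 returns, 59 calls; 70 returns, 66 calls

Returns: 28, 34, 40, 46, 52, 58 → 64 → 70 (+6 each step).
Calls goes 17, 24, 31, 38, 45, 52 → 59 → 66 (+7 each step).
So the next two records are 64 returns, 59 calls and 70 returns, 66 calls.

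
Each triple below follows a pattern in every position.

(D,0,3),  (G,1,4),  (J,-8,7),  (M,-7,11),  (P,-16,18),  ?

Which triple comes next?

(S,-15,29)

For the letter, letters move forward 3 places in the alphabet: D, G, J, M, P → S.
Second value goes 0, 1, -8, -7, -16 → -15 (alternating steps +1, −9, +1, −9, …).
Third value: each term is the sum of the two before it, so 3, 4, 7, 11, 18 → 29.
Combining the parts gives (S,-15,29).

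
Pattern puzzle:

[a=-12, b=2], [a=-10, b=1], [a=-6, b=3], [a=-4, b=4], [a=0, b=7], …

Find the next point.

[a=2, b=11]

A: -12, -10, -6, -4, 0 → 2 (alternating steps +2, +4, +2, +4, …).
B: each term is the sum of the two before it; 2, 1, 3, 4, 7 → 11.
So the next point is [a=2, b=11].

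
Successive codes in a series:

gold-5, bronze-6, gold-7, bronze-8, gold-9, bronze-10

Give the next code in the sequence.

Rank goes gold, bronze, gold, bronze, gold, bronze → gold (alternates gold ↔ bronze).
Second component: +1 each step, so 5, 6, 7, 8, 9, 10 → 11.
Combining the parts gives gold-11.

gold-11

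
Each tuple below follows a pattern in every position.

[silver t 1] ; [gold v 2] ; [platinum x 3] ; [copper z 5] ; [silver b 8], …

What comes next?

Metal: silver, gold, platinum, copper, silver → gold (repeats silver → gold → platinum → copper).
Letter: t, v, x, z, b → d (letters move forward 2 places in the alphabet, wrapping Z→A).
Third value goes 1, 2, 3, 5, 8 → 13 (each term is the sum of the two before it).
Combining the parts gives [gold d 13].

[gold d 13]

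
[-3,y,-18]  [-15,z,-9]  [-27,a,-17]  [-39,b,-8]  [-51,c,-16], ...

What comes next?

First slot: −12 each step; -3, -15, -27, -39, -51 → -63.
Letter: letters move forward 1 place in the alphabet, wrapping Z→A, so y, z, a, b, c → d.
Third slot goes -18, -9, -17, -8, -16 → -7 (alternating steps +9, −8, +9, −8, …).
So the next element is [-63,d,-7].

[-63,d,-7]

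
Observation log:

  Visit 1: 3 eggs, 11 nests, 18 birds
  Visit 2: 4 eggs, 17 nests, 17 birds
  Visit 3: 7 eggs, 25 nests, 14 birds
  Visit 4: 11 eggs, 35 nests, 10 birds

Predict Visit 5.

18 eggs, 47 nests, 3 birds

Eggs — each term is the sum of the two before it: 3, 4, 7, 11 → 18.
Nests: differences are 6, 8, 10, … (increasing by 2 each time); 11, 17, 25, 35 → 47.
For the birds, together with the eggs always sums to 21: 18, 17, 14, 10 → 3.
Combining the parts gives 18 eggs, 47 nests, 3 birds.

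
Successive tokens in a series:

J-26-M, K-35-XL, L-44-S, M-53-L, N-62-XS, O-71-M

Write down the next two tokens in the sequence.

P-80-XL then Q-89-S

Letter — letters move forward 1 place in the alphabet: J, K, L, M, N, O → P → Q.
Second component: +9 each step, so 26, 35, 44, 53, 62, 71 → 80 → 89.
For the size, repeats M → XL → S → L → XS: M, XL, S, L, XS, M → XL → S.
So the next two tokens are P-80-XL and Q-89-S.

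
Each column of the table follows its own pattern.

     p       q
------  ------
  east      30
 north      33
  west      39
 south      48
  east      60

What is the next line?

north  75

Column p: repeats east → north → west → south; east, north, west, south, east → north.
For the column q, differences are 3, 6, 9, … (increasing by 3 each time): 30, 33, 39, 48, 60 → 75.
Putting it together: north  75.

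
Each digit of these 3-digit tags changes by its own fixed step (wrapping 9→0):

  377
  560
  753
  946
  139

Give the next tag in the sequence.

322

First digit goes 3, 5, 7, 9, 1 → 3 (+2 each step, mod 10).
Second digit: −1 each step, mod 10, so 7, 6, 5, 4, 3 → 2.
Third digit goes 7, 0, 3, 6, 9 → 2 (+3 each step, mod 10).
Combining the parts gives 322.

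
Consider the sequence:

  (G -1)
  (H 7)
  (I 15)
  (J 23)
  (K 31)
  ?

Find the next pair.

Letter goes G, H, I, J, K → L (letters move forward 1 place in the alphabet).
Second value — +8 each step: -1, 7, 15, 23, 31 → 39.
So the next pair is (L 39).

(L 39)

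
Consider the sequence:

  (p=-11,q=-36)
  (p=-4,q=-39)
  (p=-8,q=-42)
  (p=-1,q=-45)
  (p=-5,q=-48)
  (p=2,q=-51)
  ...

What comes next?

For the p, alternating steps +7, −4, +7, −4, …: -11, -4, -8, -1, -5, 2 → -2.
Q: −3 each step; -36, -39, -42, -45, -48, -51 → -54.
So the next pair is (p=-2,q=-54).

(p=-2,q=-54)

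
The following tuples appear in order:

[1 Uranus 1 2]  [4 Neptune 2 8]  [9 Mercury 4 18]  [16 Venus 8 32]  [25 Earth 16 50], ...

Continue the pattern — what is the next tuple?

[36 Mars 32 72]

First value — perfect squares: 1², 2², 3², …: 1, 4, 9, 16, 25 → 36.
Planet: runs through the planets Mercury→Neptune; Uranus, Neptune, Mercury, Venus, Earth → Mars.
Third value: ×2 each step; 1, 2, 4, 8, 16 → 32.
Fourth value — always 2 × the first value: 2, 8, 18, 32, 50 → 72.
Putting it together: [36 Mars 32 72].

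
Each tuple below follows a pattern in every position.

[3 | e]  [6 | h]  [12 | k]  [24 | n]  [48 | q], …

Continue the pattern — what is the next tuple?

[96 | t]

First coordinate — ×2 each step: 3, 6, 12, 24, 48 → 96.
Letter goes e, h, k, n, q → t (letters move forward 3 places in the alphabet).
Putting it together: [96 | t].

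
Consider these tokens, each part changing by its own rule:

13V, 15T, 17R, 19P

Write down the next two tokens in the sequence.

First component goes 13, 15, 17, 19 → 21 → 23 (+2 each step).
Letter goes V, T, R, P → N → L (letters move back 2 places in the alphabet).
So the next two tokens are 21N and 23L.

21N, 23L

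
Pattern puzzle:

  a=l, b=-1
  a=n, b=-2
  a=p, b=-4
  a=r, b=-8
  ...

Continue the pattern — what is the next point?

A goes l, n, p, r → t (letters move forward 2 places in the alphabet).
B: ×2 each step, so -1, -2, -4, -8 → -16.
So the next point is a=t, b=-16.

a=t, b=-16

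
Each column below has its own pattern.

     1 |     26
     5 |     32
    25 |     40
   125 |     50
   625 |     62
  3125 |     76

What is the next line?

For the first component, ×5 each step: 1, 5, 25, 125, 625, 3125 → 15625.
Second component goes 26, 32, 40, 50, 62, 76 → 92 (differences are 6, 8, 10, … (increasing by 2 each time)).
So the next line is 15625  92.

15625  92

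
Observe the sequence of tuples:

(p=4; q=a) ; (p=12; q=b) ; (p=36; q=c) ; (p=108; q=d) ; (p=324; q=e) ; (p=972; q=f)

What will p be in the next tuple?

2916

P: ×3 each step; 4, 12, 36, 108, 324, 972 → 2916.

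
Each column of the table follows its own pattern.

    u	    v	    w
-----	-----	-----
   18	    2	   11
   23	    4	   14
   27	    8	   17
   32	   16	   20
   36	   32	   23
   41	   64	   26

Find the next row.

Column u: alternating steps +5, +4, +5, +4, …, so 18, 23, 27, 32, 36, 41 → 45.
Column v: ×2 each step; 2, 4, 8, 16, 32, 64 → 128.
Column w — +3 each step: 11, 14, 17, 20, 23, 26 → 29.
So the next row is 45  128  29.

45  128  29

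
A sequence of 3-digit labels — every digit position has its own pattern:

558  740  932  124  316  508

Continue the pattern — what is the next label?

790

First digit: 5, 7, 9, 1, 3, 5 → 7 (+2 each step, mod 10).
Second digit: −1 each step, mod 10; 5, 4, 3, 2, 1, 0 → 9.
Third digit: 8, 0, 2, 4, 6, 8 → 0 (+2 each step, mod 10).
Putting it together: 790.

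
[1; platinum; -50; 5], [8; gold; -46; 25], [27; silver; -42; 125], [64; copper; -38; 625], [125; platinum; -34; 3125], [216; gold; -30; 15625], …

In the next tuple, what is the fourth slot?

78125

Fourth slot: ×5 each step; 5, 25, 125, 625, 3125, 15625 → 78125.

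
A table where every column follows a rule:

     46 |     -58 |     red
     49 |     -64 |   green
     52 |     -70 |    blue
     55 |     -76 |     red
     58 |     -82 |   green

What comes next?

First component — +3 each step: 46, 49, 52, 55, 58 → 61.
Second component: -58, -64, -70, -76, -82 → -88 (−6 each step).
Colour — repeats red → green → blue: red, green, blue, red, green → blue.
So the next row is 61  -88  blue.

61  -88  blue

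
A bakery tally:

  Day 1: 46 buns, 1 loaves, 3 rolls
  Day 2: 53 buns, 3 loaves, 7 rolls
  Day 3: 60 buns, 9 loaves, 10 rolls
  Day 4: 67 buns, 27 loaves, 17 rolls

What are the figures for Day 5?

74 buns, 81 loaves, 27 rolls

Buns: +7 each step; 46, 53, 60, 67 → 74.
For the loaves, ×3 each step: 1, 3, 9, 27 → 81.
Rolls — each term is the sum of the two before it: 3, 7, 10, 17 → 27.
Combining the parts gives 74 buns, 81 loaves, 27 rolls.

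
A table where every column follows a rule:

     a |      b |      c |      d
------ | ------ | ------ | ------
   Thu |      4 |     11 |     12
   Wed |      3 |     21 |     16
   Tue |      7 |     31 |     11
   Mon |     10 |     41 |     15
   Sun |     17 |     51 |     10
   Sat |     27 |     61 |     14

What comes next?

Column a — runs backward through the weekdays Mon→Sun: Thu, Wed, Tue, Mon, Sun, Sat → Fri.
Column b goes 4, 3, 7, 10, 17, 27 → 44 (each term is the sum of the two before it).
Column c: +10 each step, so 11, 21, 31, 41, 51, 61 → 71.
Column d: 12, 16, 11, 15, 10, 14 → 9 (alternating steps +4, −5, +4, −5, …).
So the next line is Fri  44  71  9.

Fri  44  71  9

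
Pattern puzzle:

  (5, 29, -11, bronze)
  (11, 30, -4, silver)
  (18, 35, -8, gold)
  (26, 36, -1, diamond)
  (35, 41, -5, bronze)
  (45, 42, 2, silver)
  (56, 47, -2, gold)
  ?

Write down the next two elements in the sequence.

(68, 48, 5, diamond), (81, 53, 1, bronze)

First value: 5, 11, 18, 26, 35, 45, 56 → 68 → 81 (differences are 6, 7, 8, … (increasing by 1 each time)).
Second value goes 29, 30, 35, 36, 41, 42, 47 → 48 → 53 (alternating steps +1, +5, +1, +5, …).
Third value: alternating steps +7, −4, +7, −4, …, so -11, -4, -8, -1, -5, 2, -2 → 5 → 1.
Rank: repeats bronze → silver → gold → diamond; bronze, silver, gold, diamond, bronze, silver, gold → diamond → bronze.
Putting the parts together: (68, 48, 5, diamond) and then (81, 53, 1, bronze).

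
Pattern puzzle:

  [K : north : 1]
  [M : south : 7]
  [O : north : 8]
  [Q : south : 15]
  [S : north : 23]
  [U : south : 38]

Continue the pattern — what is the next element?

Letter: letters move forward 2 places in the alphabet; K, M, O, Q, S, U → W.
Direction: alternates north ↔ south, so north, south, north, south, north, south → north.
Third value: each term is the sum of the two before it; 1, 7, 8, 15, 23, 38 → 61.
Combining the parts gives [W : north : 61].

[W : north : 61]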